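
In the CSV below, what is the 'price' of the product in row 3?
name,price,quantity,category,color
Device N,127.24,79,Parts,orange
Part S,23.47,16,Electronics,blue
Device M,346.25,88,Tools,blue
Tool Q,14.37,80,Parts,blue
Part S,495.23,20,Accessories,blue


Query: Row 3 ('Device M'), column 'price'
Value: 346.25

346.25


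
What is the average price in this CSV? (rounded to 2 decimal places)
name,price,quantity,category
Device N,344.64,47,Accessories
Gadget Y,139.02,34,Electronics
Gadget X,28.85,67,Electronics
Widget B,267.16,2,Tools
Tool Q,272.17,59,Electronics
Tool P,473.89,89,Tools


Computing average price:
Values: [344.64, 139.02, 28.85, 267.16, 272.17, 473.89]
Sum = 1525.73
Count = 6
Average = 1525.73/6 ≈ 254.29 (rounded to 2 decimal places)

254.29


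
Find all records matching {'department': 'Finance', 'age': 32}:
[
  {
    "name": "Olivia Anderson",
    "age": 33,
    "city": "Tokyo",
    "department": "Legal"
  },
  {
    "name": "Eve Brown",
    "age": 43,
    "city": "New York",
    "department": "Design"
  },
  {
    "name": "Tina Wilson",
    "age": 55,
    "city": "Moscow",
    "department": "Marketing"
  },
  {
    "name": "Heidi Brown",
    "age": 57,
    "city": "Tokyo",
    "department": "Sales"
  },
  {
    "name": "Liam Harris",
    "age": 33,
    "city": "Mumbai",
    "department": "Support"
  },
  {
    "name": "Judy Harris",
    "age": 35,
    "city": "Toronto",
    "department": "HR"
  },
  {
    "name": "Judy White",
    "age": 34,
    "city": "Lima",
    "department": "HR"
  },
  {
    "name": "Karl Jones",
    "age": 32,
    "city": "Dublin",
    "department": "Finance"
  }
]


Search criteria: {'department': 'Finance', 'age': 32}

Checking 8 records:
  Olivia Anderson: {department: Legal, age: 33}
  Eve Brown: {department: Design, age: 43}
  Tina Wilson: {department: Marketing, age: 55}
  Heidi Brown: {department: Sales, age: 57}
  Liam Harris: {department: Support, age: 33}
  Judy Harris: {department: HR, age: 35}
  Judy White: {department: HR, age: 34}
  Karl Jones: {department: Finance, age: 32} <-- MATCH

Matches: ["Karl Jones"]

["Karl Jones"]


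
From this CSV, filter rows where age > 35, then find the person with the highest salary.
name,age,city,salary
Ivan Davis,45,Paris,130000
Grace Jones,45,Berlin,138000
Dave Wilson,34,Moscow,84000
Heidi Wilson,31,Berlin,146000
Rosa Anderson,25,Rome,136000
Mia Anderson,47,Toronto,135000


Filter: age > 35
Sort by: salary (descending)

Filtered records (3):
  Grace Jones, age 45, salary $138000
  Mia Anderson, age 47, salary $135000
  Ivan Davis, age 45, salary $130000

Highest salary: Grace Jones ($138000)

Grace Jones


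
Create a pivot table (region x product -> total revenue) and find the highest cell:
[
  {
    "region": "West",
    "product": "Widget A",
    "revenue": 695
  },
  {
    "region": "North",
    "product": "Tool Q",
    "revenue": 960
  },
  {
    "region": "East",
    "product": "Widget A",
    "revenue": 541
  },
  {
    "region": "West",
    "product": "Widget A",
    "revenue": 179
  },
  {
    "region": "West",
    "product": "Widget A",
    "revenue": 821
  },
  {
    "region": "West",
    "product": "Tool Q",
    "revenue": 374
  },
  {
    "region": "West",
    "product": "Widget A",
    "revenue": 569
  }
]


Pivot: region (rows) x product (columns) -> total revenue

     Tool Q        Widget A    
East             0           541  
North          960             0  
West           374          2264  

Highest: West / Widget A = $2264

West / Widget A = $2264


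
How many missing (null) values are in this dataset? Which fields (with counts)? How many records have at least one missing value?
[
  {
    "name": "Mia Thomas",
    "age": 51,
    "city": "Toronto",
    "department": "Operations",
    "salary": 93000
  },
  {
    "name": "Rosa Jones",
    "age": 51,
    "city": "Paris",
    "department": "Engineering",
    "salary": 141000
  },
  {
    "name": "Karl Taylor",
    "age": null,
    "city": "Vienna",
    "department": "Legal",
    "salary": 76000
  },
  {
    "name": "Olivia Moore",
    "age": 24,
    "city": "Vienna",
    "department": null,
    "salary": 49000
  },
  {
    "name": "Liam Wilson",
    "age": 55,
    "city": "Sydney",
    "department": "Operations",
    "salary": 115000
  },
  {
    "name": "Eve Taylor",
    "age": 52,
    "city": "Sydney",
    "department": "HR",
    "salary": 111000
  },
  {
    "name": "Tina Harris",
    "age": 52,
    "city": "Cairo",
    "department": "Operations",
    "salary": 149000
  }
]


Checking for missing (null) values in 7 records:

  Mia Thomas: complete
  Rosa Jones: complete
  Karl Taylor: age
  Olivia Moore: department
  Liam Wilson: complete
  Eve Taylor: complete
  Tina Harris: complete

Per field:
  name: 0 missing
  age: 1 missing
  city: 0 missing
  department: 1 missing
  salary: 0 missing

Total missing values: 2
Records with any missing: 2

2 missing values (age: 1, department: 1); 2 incomplete records


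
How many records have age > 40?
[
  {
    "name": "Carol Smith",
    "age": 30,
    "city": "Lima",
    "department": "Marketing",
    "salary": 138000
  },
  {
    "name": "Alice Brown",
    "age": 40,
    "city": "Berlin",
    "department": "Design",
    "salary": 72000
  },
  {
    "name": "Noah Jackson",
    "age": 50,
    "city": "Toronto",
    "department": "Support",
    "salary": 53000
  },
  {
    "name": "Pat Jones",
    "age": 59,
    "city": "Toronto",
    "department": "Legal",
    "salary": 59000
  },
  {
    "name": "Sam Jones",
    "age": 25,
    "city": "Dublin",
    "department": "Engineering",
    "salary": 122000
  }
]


Data: 5 records
Condition: age > 40

Checking each record:
  Carol Smith: 30
  Alice Brown: 40
  Noah Jackson: 50 MATCH
  Pat Jones: 59 MATCH
  Sam Jones: 25

Count: 2

2


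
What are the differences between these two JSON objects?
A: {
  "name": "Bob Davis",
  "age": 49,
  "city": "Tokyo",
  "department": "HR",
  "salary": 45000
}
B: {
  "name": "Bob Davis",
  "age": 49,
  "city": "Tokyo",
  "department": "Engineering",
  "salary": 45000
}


Comparing each field (in key order):
  name: same
  age: same
  city: same
  department: DIFFERENT
  salary: same
Differences:
  department: HR -> Engineering

1 field(s) changed

1 change: department


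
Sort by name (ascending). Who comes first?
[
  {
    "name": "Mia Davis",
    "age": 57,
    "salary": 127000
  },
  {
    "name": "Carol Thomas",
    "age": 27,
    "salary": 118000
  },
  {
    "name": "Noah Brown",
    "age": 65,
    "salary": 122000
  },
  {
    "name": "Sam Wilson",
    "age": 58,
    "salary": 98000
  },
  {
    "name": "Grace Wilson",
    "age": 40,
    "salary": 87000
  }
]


Sort by: name (ascending)

Sorted order:
  1. Carol Thomas (name = Carol Thomas)
  2. Grace Wilson (name = Grace Wilson)
  3. Mia Davis (name = Mia Davis)
  4. Noah Brown (name = Noah Brown)
  5. Sam Wilson (name = Sam Wilson)

First: Carol Thomas

Carol Thomas


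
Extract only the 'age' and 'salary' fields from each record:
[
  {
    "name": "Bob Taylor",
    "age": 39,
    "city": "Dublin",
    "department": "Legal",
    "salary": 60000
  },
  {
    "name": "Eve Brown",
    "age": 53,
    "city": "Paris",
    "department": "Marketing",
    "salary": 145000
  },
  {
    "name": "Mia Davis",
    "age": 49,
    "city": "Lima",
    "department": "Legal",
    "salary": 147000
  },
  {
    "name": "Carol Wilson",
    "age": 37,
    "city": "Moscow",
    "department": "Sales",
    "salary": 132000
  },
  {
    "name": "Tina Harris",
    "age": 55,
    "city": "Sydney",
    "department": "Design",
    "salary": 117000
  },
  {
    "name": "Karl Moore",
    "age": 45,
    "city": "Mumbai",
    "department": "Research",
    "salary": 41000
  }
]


Original: 6 records with fields: name, age, city, department, salary
Keep: ['age', 'salary']
Drop: ['name', 'city', 'department']
Result: 6 records, 2 fields each

[
  {
    "age": 39,
    "salary": 60000
  },
  {
    "age": 53,
    "salary": 145000
  },
  {
    "age": 49,
    "salary": 147000
  },
  {
    "age": 37,
    "salary": 132000
  },
  {
    "age": 55,
    "salary": 117000
  },
  {
    "age": 45,
    "salary": 41000
  }
]


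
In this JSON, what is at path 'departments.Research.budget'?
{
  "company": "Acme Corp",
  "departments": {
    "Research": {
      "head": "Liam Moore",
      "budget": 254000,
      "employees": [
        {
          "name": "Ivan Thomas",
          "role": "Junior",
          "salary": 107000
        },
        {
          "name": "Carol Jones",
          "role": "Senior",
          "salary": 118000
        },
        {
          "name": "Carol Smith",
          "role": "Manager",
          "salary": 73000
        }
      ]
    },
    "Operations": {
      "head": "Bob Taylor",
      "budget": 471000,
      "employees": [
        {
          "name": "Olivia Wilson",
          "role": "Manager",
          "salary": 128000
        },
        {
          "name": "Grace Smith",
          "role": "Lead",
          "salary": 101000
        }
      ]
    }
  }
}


Path: departments.Research.budget

Navigate:
  -> departments
  -> Research
  -> budget = 254000

254000


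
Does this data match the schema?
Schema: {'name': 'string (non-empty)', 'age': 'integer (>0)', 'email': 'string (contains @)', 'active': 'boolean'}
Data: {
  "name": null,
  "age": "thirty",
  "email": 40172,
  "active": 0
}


Validating each field against schema:
  name: FAIL (null is not a string)
  age: FAIL ("thirty" is not an integer)
  email: FAIL (40172 is not a string)
  active: FAIL (0 is not a boolean)

Result: INVALID (4 errors: name, age, email, active)

INVALID (4 errors: name, age, email, active)


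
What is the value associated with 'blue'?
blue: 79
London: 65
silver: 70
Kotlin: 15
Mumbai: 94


Looking up key 'blue'
Value: 79

79


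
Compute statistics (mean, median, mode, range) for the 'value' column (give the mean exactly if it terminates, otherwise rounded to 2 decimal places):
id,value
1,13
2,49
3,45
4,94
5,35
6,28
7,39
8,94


Data: [13, 49, 45, 94, 35, 28, 39, 94]
Count: 8
Sum: 397
Mean: 397/8 = 49.625
Sorted: [13, 28, 35, 39, 45, 49, 94, 94]
Median: 42.0
Mode: 94 (2 times)
Range: 94 - 13 = 81
Min: 13, Max: 94

mean=49.625, median=42.0, mode=94, range=81


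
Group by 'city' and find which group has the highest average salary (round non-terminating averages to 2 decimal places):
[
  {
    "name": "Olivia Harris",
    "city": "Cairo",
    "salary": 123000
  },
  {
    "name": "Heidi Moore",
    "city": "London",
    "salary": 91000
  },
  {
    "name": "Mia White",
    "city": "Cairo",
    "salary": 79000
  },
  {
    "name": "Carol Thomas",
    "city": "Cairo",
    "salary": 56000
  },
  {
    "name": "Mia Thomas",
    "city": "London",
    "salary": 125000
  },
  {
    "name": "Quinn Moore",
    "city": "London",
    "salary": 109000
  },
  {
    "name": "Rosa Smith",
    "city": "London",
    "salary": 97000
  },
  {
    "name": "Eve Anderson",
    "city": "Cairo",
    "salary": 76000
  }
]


Group by: city

Groups:
  Cairo: 4 people, avg salary = 334000/4 = $83500
  London: 4 people, avg salary = 422000/4 = $105500

Highest average salary: London ($105500)

London ($105500)


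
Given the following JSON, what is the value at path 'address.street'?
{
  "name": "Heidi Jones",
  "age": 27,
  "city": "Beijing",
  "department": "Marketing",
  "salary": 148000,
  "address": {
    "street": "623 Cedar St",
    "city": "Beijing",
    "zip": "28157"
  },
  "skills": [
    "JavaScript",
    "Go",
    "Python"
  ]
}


Query: address.street
Path: address -> street
Value: 623 Cedar St

623 Cedar St


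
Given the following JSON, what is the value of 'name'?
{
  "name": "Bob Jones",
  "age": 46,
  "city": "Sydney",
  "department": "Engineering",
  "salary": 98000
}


Looking up field 'name'
Value: Bob Jones

Bob Jones


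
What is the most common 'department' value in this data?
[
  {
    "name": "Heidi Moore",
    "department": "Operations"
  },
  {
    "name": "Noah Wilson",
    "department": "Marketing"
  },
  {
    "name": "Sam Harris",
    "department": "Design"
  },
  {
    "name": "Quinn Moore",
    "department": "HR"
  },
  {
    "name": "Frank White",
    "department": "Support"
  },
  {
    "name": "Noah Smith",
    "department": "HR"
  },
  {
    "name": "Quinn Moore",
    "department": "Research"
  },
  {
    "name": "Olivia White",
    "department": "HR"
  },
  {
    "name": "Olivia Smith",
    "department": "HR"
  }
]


Counting 'department' values across 9 records:

  HR: 4 ####
  Operations: 1 #
  Marketing: 1 #
  Design: 1 #
  Support: 1 #
  Research: 1 #

Most common: HR (4 times)

HR (4 times)


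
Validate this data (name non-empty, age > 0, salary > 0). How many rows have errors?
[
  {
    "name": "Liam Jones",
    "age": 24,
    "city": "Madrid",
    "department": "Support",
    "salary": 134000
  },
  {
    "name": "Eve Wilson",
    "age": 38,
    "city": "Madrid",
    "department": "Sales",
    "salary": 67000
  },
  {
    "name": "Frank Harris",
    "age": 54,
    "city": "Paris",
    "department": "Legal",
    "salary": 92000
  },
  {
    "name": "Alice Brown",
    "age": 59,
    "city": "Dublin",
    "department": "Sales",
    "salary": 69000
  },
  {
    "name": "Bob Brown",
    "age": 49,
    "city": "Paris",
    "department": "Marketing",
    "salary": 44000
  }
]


Validating 5 records:
Rules: name non-empty, age > 0, salary > 0

  Row 1 (Liam Jones): OK
  Row 2 (Eve Wilson): OK
  Row 3 (Frank Harris): OK
  Row 4 (Alice Brown): OK
  Row 5 (Bob Brown): OK

Total errors: 0

0 errors


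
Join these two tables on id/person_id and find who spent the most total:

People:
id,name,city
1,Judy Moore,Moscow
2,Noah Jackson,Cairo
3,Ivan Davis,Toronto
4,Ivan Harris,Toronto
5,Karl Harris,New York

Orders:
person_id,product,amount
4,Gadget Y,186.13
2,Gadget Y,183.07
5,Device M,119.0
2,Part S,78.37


Join on: people.id = orders.person_id

Joined rows:
  Ivan Harris (Toronto) bought Gadget Y for $186.13
  Noah Jackson (Cairo) bought Gadget Y for $183.07
  Karl Harris (New York) bought Device M for $119.0
  Noah Jackson (Cairo) bought Part S for $78.37

Total per person:
  Noah Jackson: $261.44
  Ivan Harris: $186.13
  Karl Harris: $119.00

Top spender: Noah Jackson ($261.44)

Noah Jackson ($261.44)


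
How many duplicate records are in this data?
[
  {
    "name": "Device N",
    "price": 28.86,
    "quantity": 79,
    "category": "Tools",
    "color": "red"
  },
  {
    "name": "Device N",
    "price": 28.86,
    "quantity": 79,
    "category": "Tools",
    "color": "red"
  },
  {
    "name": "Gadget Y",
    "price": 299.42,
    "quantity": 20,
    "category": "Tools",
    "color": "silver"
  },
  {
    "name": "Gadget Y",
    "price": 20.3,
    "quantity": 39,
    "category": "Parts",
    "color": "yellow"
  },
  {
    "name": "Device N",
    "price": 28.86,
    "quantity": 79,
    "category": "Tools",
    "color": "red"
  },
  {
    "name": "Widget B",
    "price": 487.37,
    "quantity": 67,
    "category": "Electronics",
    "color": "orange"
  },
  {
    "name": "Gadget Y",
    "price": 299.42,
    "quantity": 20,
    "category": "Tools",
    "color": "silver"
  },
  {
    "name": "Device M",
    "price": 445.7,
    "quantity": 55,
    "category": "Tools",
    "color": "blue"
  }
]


Checking 8 records for duplicates:

  Row 1: Device N ($28.86, qty 79)
  Row 2: Device N ($28.86, qty 79) <-- DUPLICATE
  Row 3: Gadget Y ($299.42, qty 20)
  Row 4: Gadget Y ($20.3, qty 39)
  Row 5: Device N ($28.86, qty 79) <-- DUPLICATE
  Row 6: Widget B ($487.37, qty 67)
  Row 7: Gadget Y ($299.42, qty 20) <-- DUPLICATE
  Row 8: Device M ($445.7, qty 55)

Duplicates found: 3
Unique records: 5

3 duplicates, 5 unique


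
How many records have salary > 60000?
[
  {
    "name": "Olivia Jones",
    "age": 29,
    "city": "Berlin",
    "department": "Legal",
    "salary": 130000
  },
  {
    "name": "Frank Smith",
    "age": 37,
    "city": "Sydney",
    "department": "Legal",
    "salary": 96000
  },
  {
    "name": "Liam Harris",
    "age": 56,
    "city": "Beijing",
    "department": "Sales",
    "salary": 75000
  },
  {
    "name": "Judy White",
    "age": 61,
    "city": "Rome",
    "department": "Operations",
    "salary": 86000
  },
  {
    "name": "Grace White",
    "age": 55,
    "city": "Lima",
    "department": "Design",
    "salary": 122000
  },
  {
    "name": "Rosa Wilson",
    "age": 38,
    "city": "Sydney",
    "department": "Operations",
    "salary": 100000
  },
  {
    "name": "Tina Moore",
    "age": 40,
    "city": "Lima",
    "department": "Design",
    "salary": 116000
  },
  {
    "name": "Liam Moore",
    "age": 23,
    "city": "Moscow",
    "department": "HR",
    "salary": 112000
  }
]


Data: 8 records
Condition: salary > 60000

Checking each record:
  Olivia Jones: 130000 MATCH
  Frank Smith: 96000 MATCH
  Liam Harris: 75000 MATCH
  Judy White: 86000 MATCH
  Grace White: 122000 MATCH
  Rosa Wilson: 100000 MATCH
  Tina Moore: 116000 MATCH
  Liam Moore: 112000 MATCH

Count: 8

8


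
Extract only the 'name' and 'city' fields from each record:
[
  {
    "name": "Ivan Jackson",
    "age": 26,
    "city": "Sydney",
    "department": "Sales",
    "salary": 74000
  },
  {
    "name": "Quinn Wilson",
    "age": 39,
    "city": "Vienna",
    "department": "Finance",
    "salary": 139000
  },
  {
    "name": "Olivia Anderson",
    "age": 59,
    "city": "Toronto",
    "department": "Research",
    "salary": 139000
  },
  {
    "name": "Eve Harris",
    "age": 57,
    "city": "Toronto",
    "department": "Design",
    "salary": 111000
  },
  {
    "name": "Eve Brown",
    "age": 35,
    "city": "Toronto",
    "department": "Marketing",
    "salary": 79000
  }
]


Original: 5 records with fields: name, age, city, department, salary
Keep: ['name', 'city']
Drop: ['age', 'department', 'salary']
Result: 5 records, 2 fields each

[
  {
    "name": "Ivan Jackson",
    "city": "Sydney"
  },
  {
    "name": "Quinn Wilson",
    "city": "Vienna"
  },
  {
    "name": "Olivia Anderson",
    "city": "Toronto"
  },
  {
    "name": "Eve Harris",
    "city": "Toronto"
  },
  {
    "name": "Eve Brown",
    "city": "Toronto"
  }
]


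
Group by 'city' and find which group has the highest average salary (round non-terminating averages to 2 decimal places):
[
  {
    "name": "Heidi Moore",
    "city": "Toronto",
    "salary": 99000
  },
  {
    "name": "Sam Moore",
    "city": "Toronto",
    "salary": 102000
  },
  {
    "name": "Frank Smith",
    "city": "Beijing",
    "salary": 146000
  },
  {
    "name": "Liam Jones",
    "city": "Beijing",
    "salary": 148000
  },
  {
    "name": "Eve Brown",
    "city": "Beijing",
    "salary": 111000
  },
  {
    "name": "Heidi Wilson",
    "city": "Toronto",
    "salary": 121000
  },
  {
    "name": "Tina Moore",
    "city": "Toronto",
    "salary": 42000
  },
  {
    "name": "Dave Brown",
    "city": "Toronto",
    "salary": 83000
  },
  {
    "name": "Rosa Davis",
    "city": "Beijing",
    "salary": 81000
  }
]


Group by: city

Groups:
  Beijing: 4 people, avg salary = 486000/4 = $121500
  Toronto: 5 people, avg salary = 447000/5 = $89400

Highest average salary: Beijing ($121500)

Beijing ($121500)


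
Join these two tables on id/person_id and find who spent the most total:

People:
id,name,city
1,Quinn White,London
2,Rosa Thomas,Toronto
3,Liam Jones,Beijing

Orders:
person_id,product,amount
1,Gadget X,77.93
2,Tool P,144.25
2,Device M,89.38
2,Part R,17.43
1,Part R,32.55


Join on: people.id = orders.person_id

Joined rows:
  Quinn White (London) bought Gadget X for $77.93
  Rosa Thomas (Toronto) bought Tool P for $144.25
  Rosa Thomas (Toronto) bought Device M for $89.38
  Rosa Thomas (Toronto) bought Part R for $17.43
  Quinn White (London) bought Part R for $32.55

Total per person:
  Rosa Thomas: $251.06
  Quinn White: $110.48

Top spender: Rosa Thomas ($251.06)

Rosa Thomas ($251.06)


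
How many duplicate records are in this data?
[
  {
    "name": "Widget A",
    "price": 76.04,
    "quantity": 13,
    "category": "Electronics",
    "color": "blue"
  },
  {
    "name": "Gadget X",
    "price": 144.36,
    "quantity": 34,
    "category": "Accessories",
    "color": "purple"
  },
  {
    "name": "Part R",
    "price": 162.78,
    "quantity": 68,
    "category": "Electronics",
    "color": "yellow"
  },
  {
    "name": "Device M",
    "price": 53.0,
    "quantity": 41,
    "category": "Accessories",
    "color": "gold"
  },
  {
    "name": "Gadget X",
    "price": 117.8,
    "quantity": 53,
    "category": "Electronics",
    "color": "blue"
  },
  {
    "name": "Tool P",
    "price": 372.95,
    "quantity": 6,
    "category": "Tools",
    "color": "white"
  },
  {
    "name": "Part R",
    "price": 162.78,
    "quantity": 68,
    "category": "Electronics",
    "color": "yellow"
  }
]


Checking 7 records for duplicates:

  Row 1: Widget A ($76.04, qty 13)
  Row 2: Gadget X ($144.36, qty 34)
  Row 3: Part R ($162.78, qty 68)
  Row 4: Device M ($53.0, qty 41)
  Row 5: Gadget X ($117.8, qty 53)
  Row 6: Tool P ($372.95, qty 6)
  Row 7: Part R ($162.78, qty 68) <-- DUPLICATE

Duplicates found: 1
Unique records: 6

1 duplicates, 6 unique


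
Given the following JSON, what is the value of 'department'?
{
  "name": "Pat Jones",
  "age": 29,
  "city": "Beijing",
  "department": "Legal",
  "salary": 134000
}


Looking up field 'department'
Value: Legal

Legal


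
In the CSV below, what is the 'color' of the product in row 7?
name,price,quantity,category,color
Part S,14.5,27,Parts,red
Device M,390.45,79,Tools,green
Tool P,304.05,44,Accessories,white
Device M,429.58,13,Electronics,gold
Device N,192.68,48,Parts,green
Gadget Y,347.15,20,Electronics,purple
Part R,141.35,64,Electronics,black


Query: Row 7 ('Part R'), column 'color'
Value: black

black


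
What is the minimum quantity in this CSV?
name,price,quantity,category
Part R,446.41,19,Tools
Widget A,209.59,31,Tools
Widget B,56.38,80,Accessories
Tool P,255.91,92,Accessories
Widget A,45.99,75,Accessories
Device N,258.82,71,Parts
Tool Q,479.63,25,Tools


Computing minimum quantity:
Values: [19, 31, 80, 92, 75, 71, 25]
Min = 19

19


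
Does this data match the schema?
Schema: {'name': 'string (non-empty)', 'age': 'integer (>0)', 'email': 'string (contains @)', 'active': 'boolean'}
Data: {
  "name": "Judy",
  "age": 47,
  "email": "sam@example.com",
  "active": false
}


Validating each field against schema:
  name: OK (non-empty string)
  age: OK (positive integer)
  email: OK (string with @)
  active: OK (boolean)

Result: VALID

VALID


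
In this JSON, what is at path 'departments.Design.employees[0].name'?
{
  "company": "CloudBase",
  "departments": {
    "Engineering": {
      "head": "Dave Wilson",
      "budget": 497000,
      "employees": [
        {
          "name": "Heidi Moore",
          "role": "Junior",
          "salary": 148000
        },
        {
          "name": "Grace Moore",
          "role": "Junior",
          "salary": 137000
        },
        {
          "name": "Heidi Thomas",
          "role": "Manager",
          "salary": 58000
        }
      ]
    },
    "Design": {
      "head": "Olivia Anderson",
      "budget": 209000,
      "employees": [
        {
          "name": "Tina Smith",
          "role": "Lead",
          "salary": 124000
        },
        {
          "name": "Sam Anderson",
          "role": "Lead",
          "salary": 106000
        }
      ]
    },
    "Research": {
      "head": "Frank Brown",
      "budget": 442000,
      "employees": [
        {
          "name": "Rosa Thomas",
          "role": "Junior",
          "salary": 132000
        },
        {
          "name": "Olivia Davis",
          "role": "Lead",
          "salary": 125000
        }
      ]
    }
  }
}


Path: departments.Design.employees[0].name

Navigate:
  -> departments
  -> Design
  -> employees[0].name = 'Tina Smith'

Tina Smith


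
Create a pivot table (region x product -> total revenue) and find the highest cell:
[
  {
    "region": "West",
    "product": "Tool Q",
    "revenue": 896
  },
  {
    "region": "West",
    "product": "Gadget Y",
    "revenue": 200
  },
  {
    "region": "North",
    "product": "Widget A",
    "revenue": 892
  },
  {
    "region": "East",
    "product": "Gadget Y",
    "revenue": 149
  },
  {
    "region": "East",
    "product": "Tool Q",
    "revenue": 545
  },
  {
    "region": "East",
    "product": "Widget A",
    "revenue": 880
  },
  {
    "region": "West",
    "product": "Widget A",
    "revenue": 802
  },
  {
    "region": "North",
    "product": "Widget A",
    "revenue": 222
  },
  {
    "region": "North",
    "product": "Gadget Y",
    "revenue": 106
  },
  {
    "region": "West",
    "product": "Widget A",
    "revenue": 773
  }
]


Pivot: region (rows) x product (columns) -> total revenue

     Gadget Y      Tool Q        Widget A    
East           149           545           880  
North          106             0          1114  
West           200           896          1575  

Highest: West / Widget A = $1575

West / Widget A = $1575


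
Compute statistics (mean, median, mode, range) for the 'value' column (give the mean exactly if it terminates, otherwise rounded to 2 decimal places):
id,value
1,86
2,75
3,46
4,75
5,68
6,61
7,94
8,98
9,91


Data: [86, 75, 46, 75, 68, 61, 94, 98, 91]
Count: 9
Sum: 694
Mean: 694/9 ≈ 77.11 (rounded to 2 decimal places)
Sorted: [46, 61, 68, 75, 75, 86, 91, 94, 98]
Median: 75.0
Mode: 75 (2 times)
Range: 98 - 46 = 52
Min: 46, Max: 98

mean≈77.11, median=75.0, mode=75, range=52


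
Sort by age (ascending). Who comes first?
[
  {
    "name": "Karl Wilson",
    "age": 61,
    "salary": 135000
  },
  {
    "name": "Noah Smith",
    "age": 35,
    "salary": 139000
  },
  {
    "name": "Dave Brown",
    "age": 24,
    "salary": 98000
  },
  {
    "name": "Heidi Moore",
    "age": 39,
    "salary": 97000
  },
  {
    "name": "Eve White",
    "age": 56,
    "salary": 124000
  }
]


Sort by: age (ascending)

Sorted order:
  1. Dave Brown (age = 24)
  2. Noah Smith (age = 35)
  3. Heidi Moore (age = 39)
  4. Eve White (age = 56)
  5. Karl Wilson (age = 61)

First: Dave Brown

Dave Brown


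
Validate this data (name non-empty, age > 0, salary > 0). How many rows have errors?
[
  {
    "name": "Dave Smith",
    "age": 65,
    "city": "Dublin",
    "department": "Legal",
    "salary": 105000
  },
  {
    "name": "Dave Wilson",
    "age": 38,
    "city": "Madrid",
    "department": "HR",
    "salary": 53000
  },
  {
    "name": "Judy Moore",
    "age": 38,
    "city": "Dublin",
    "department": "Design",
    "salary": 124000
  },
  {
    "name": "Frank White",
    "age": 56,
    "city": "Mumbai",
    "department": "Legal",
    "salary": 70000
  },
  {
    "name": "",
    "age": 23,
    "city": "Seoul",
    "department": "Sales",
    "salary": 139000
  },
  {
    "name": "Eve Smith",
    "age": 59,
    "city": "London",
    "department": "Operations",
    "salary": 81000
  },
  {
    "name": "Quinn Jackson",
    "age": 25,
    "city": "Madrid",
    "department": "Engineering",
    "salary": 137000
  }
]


Validating 7 records:
Rules: name non-empty, age > 0, salary > 0

  Row 1 (Dave Smith): OK
  Row 2 (Dave Wilson): OK
  Row 3 (Judy Moore): OK
  Row 4 (Frank White): OK
  Row 5 (???): empty name
  Row 6 (Eve Smith): OK
  Row 7 (Quinn Jackson): OK

Total errors: 1

1 errors


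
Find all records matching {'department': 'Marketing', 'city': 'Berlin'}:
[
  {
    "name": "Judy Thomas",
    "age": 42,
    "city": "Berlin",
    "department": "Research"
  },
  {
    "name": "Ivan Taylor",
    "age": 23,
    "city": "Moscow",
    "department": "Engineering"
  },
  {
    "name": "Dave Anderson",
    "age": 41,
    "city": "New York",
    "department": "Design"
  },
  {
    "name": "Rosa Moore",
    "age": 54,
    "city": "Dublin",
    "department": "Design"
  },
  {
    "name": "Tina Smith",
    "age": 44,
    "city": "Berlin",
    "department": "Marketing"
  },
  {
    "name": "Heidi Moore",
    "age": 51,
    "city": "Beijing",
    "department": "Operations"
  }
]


Search criteria: {'department': 'Marketing', 'city': 'Berlin'}

Checking 6 records:
  Judy Thomas: {department: Research, city: Berlin}
  Ivan Taylor: {department: Engineering, city: Moscow}
  Dave Anderson: {department: Design, city: New York}
  Rosa Moore: {department: Design, city: Dublin}
  Tina Smith: {department: Marketing, city: Berlin} <-- MATCH
  Heidi Moore: {department: Operations, city: Beijing}

Matches: ["Tina Smith"]

["Tina Smith"]


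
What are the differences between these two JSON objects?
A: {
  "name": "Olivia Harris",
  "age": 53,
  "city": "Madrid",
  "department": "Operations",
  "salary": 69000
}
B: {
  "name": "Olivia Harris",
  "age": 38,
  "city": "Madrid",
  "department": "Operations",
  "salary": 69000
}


Comparing each field (in key order):
  name: same
  age: DIFFERENT
  city: same
  department: same
  salary: same
Differences:
  age: 53 -> 38

1 field(s) changed

1 change: age


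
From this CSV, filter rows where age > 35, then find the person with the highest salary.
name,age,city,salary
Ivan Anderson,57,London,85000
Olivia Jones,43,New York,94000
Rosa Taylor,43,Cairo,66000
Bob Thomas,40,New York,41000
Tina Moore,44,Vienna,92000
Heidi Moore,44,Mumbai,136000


Filter: age > 35
Sort by: salary (descending)

Filtered records (6):
  Heidi Moore, age 44, salary $136000
  Olivia Jones, age 43, salary $94000
  Tina Moore, age 44, salary $92000
  Ivan Anderson, age 57, salary $85000
  Rosa Taylor, age 43, salary $66000
  Bob Thomas, age 40, salary $41000

Highest salary: Heidi Moore ($136000)

Heidi Moore


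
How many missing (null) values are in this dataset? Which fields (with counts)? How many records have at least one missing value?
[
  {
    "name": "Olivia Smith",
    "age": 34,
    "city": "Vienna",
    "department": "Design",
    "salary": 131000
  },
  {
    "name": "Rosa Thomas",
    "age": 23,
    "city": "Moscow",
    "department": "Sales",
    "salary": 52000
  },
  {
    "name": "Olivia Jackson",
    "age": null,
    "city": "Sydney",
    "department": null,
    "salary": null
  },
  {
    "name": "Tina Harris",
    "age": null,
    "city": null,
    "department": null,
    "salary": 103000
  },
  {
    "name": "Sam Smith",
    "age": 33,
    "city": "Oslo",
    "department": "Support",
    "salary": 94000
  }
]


Checking for missing (null) values in 5 records:

  Olivia Smith: complete
  Rosa Thomas: complete
  Olivia Jackson: age, department, salary
  Tina Harris: age, city, department
  Sam Smith: complete

Per field:
  name: 0 missing
  age: 2 missing
  city: 1 missing
  department: 2 missing
  salary: 1 missing

Total missing values: 6
Records with any missing: 2

6 missing values (age: 2, city: 1, department: 2, salary: 1); 2 incomplete records


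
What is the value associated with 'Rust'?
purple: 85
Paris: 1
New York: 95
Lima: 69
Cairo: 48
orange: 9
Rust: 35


Looking up key 'Rust'
Value: 35

35


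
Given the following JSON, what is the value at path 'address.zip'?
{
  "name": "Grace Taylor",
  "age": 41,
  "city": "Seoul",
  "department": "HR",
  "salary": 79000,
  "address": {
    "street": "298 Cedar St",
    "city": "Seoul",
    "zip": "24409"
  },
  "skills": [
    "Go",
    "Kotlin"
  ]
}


Query: address.zip
Path: address -> zip
Value: 24409

24409


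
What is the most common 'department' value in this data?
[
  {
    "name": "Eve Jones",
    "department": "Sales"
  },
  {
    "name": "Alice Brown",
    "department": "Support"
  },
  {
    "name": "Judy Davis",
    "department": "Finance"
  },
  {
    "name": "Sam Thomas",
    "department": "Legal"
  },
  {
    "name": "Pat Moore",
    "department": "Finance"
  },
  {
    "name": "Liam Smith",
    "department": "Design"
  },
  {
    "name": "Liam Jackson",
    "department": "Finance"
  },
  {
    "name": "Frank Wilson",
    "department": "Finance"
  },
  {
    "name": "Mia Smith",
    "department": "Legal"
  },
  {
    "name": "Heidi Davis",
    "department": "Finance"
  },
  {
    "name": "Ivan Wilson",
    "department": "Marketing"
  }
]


Counting 'department' values across 11 records:

  Finance: 5 #####
  Legal: 2 ##
  Sales: 1 #
  Support: 1 #
  Design: 1 #
  Marketing: 1 #

Most common: Finance (5 times)

Finance (5 times)


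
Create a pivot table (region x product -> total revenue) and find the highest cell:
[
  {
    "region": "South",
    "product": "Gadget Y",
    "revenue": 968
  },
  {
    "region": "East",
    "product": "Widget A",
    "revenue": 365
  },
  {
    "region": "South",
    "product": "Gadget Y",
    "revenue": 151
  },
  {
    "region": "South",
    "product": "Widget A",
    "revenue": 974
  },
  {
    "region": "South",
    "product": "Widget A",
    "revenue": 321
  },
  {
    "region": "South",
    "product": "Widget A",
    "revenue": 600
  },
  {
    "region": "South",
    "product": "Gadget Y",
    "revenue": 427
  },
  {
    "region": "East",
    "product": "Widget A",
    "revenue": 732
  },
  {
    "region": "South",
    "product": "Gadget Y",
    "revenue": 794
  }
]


Pivot: region (rows) x product (columns) -> total revenue

     Gadget Y      Widget A    
East             0          1097  
South         2340          1895  

Highest: South / Gadget Y = $2340

South / Gadget Y = $2340


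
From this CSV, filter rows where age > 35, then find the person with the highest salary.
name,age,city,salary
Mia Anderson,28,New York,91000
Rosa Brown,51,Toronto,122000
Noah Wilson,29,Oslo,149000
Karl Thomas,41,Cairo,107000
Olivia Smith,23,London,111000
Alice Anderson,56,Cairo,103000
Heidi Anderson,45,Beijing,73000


Filter: age > 35
Sort by: salary (descending)

Filtered records (4):
  Rosa Brown, age 51, salary $122000
  Karl Thomas, age 41, salary $107000
  Alice Anderson, age 56, salary $103000
  Heidi Anderson, age 45, salary $73000

Highest salary: Rosa Brown ($122000)

Rosa Brown


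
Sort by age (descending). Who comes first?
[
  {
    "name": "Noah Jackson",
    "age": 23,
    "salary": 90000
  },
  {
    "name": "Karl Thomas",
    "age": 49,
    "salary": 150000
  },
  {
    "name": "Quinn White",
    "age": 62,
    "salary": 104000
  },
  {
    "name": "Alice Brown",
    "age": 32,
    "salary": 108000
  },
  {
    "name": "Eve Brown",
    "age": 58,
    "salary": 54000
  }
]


Sort by: age (descending)

Sorted order:
  1. Quinn White (age = 62)
  2. Eve Brown (age = 58)
  3. Karl Thomas (age = 49)
  4. Alice Brown (age = 32)
  5. Noah Jackson (age = 23)

First: Quinn White

Quinn White


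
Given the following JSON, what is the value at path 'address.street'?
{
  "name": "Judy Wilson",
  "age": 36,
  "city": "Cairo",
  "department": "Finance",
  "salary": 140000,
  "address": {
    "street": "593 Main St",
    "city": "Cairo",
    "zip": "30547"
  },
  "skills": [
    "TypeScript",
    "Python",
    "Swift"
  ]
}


Query: address.street
Path: address -> street
Value: 593 Main St

593 Main St


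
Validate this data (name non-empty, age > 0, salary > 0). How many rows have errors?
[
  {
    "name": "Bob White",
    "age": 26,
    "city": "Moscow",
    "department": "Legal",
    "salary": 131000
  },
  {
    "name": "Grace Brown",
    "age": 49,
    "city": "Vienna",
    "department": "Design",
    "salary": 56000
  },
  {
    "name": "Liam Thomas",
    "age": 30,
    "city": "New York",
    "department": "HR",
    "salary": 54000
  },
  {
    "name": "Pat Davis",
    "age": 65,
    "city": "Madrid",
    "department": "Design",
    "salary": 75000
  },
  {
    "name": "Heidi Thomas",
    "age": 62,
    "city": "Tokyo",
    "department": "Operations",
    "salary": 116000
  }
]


Validating 5 records:
Rules: name non-empty, age > 0, salary > 0

  Row 1 (Bob White): OK
  Row 2 (Grace Brown): OK
  Row 3 (Liam Thomas): OK
  Row 4 (Pat Davis): OK
  Row 5 (Heidi Thomas): OK

Total errors: 0

0 errors


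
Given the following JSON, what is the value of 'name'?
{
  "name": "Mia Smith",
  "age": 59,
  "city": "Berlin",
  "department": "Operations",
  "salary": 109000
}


Looking up field 'name'
Value: Mia Smith

Mia Smith


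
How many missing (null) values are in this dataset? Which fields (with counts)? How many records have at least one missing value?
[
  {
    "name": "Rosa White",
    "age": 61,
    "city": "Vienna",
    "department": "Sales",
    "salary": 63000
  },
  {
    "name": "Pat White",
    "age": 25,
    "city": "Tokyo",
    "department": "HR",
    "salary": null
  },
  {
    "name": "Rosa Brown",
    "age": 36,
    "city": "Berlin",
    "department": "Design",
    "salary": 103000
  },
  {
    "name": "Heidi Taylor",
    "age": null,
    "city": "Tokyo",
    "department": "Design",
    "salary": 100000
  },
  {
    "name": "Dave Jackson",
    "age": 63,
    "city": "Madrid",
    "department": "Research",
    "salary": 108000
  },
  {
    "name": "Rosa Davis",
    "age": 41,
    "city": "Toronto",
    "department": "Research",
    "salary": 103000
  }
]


Checking for missing (null) values in 6 records:

  Rosa White: complete
  Pat White: salary
  Rosa Brown: complete
  Heidi Taylor: age
  Dave Jackson: complete
  Rosa Davis: complete

Per field:
  name: 0 missing
  age: 1 missing
  city: 0 missing
  department: 0 missing
  salary: 1 missing

Total missing values: 2
Records with any missing: 2

2 missing values (age: 1, salary: 1); 2 incomplete records


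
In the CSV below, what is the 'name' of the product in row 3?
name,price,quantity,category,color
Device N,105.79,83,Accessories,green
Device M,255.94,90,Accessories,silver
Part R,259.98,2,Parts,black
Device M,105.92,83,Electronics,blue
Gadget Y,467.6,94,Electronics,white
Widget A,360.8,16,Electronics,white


Query: Row 3 ('Part R'), column 'name'
Value: Part R

Part R


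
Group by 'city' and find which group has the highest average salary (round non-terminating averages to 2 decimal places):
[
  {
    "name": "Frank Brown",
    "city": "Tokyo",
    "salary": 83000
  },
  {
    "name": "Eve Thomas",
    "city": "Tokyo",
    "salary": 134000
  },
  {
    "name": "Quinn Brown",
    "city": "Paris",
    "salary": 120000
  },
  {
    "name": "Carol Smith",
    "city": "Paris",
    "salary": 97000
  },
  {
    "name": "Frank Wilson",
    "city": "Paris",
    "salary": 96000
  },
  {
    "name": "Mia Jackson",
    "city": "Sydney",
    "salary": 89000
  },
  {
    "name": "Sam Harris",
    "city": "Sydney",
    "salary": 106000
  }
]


Group by: city

Groups:
  Paris: 3 people, avg salary = 313000/3 ≈ $104333.33
  Sydney: 2 people, avg salary = 195000/2 = $97500
  Tokyo: 2 people, avg salary = 217000/2 = $108500

Highest average salary: Tokyo ($108500)

Tokyo ($108500)


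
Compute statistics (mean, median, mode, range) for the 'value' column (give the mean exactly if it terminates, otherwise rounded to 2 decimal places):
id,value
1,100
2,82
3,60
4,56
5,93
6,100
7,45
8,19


Data: [100, 82, 60, 56, 93, 100, 45, 19]
Count: 8
Sum: 555
Mean: 555/8 = 69.375
Sorted: [19, 45, 56, 60, 82, 93, 100, 100]
Median: 71.0
Mode: 100 (2 times)
Range: 100 - 19 = 81
Min: 19, Max: 100

mean=69.375, median=71.0, mode=100, range=81


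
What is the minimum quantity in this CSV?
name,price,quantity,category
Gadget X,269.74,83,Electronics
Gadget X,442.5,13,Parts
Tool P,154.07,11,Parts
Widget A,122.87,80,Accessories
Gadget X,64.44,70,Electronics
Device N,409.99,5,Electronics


Computing minimum quantity:
Values: [83, 13, 11, 80, 70, 5]
Min = 5

5


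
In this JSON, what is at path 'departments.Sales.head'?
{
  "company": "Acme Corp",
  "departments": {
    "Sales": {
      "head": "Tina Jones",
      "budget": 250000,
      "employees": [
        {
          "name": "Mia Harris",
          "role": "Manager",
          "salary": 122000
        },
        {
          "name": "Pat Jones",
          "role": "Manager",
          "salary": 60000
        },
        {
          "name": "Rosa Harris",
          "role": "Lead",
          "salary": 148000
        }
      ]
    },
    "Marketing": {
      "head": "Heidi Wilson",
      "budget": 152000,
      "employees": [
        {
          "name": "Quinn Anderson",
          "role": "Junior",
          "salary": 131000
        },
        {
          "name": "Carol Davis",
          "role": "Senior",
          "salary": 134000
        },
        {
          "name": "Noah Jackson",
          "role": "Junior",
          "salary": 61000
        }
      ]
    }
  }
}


Path: departments.Sales.head

Navigate:
  -> departments
  -> Sales
  -> head = 'Tina Jones'

Tina Jones
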